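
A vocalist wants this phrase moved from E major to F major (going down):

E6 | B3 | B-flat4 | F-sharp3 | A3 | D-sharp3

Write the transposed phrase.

F5 C3 Cb4 G2 Bb2 E2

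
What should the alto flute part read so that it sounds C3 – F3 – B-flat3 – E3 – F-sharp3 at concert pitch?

F3 Bb3 Eb4 A3 B3

The alto flute sounds a perfect fourth below written, so the written part must be a perfect fourth above concert — transpose each note up.
C3 to F3
F3 to Bb3
Bb3 to Eb4
E3 to A3
F#3 to B3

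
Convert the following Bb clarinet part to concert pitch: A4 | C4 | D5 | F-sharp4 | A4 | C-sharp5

G4 Bb3 C5 E4 G4 B4

The Bb clarinet sounds a major second below written, so transpose each written note down a major second.
A4 to G4
C4 to Bb3
D5 to C5
F#4 to E4
A4 to G4
C#5 to B4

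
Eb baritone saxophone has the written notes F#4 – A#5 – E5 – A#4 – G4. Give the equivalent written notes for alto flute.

First find concert pitch: the Eb baritone saxophone sounds a major thirteenth below written, so F#4 A#5 E5 A#4 G4 sounds A2 C#4 G3 C#3 Bb2.
Then write for alto flute: it sounds a perfect fourth below written, so the part must be a perfect fourth above concert.
A2 → D3
C#4 → F#4
G3 → C4
C#3 → F#3
Bb2 → Eb3

D3 F#4 C4 F#3 Eb3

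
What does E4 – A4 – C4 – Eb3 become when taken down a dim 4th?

E4 down a diminished fourth is B#3.
A4: a fourth down reaches E, and 4 semitones makes it E#4.
A diminished fourth down from C4 gives G#3.
A diminished fourth down from Eb3 gives B2.

B#3 E#4 G#3 B2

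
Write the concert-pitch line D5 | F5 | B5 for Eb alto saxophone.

The Eb alto saxophone sounds a major sixth below written, so the written part must be a major sixth above concert — transpose each note up.
D5 becomes B5
F5 becomes D6
B5 becomes G#6

B5 D6 G#6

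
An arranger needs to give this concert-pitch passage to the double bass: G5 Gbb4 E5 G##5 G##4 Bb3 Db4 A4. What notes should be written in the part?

G6 Gbb5 E6 G##6 G##5 Bb4 Db5 A5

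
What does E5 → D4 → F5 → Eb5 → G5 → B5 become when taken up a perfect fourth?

E5 gives A5
D4 gives G4
F5 gives Bb5
Eb5 gives Ab5
G5 gives C6
B5 gives E6

A5 G4 Bb5 Ab5 C6 E6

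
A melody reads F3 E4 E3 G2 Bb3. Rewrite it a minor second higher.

F3 → Gb3
E4 → F4
E3 → F3
G2 → Ab2
Bb3 → Cb4

Gb3 F4 F3 Ab2 Cb4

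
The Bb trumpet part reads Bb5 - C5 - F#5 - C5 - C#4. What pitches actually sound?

The Bb trumpet sounds a major second below written, so transpose each written note down a major second.
Bb5 to Ab5
C5 to Bb4
F#5 to E5
C5 to Bb4
C#4 to B3

Ab5 Bb4 E5 Bb4 B3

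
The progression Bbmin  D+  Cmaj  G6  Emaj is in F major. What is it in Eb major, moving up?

Abmin C+ Bbmaj F6 Dmaj

F major up to Eb major is a minor seventh; each chord root moves by that interval while the quality stays the same.
Bbmin: root Bb up a minor seventh → Ab, giving Abmin.
D+: root D up a minor seventh → C, giving C+.
Cmaj: root C up a minor seventh → Bb, giving Bbmaj.
G6: root G up a minor seventh → F, giving F6.
Emaj: root E up a minor seventh → D, giving Dmaj.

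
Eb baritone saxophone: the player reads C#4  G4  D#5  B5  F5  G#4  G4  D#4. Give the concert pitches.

E2 Bb2 F#3 D4 Ab3 B2 Bb2 F#2

The Eb baritone saxophone sounds a major thirteenth below written, so transpose each written note down a major thirteenth.
C#4 -> E2
G4 -> Bb2
D#5 -> F#3
B5 -> D4
F5 -> Ab3
G#4 -> B2
G4 -> Bb2
D#4 -> F#2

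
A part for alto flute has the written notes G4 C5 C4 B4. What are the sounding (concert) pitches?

The alto flute sounds a perfect fourth below written, so transpose each written note down a perfect fourth.
G4 → D4
C5 → G4
C4 → G3
B4 → F#4

D4 G4 G3 F#4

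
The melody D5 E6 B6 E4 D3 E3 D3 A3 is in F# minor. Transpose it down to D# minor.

B4 C#6 G#6 C#4 B2 C#3 B2 F#3

From F# down to D# is a minor third; apply that to each pitch.
D5 becomes B4
E6 becomes C#6
B6 becomes G#6
E4 becomes C#4
D3 becomes B2
E3 becomes C#3
D3 becomes B2
A3 becomes F#3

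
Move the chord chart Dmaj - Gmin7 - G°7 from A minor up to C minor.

Fmaj Bbmin7 Bb°7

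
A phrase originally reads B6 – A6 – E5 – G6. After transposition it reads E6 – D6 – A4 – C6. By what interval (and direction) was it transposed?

down a perfect fifth

From B6 to E6 is 5 letter names — a fifth of some quality.
E6 to B6 is 7 semitones, which makes it a perfect fifth; the second version is lower, so the direction is down.
Checking another pair — G6 → C6 — gives the same interval.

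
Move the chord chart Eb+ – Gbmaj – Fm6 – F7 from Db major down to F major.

Db major down to F major is a minor sixth; each chord root moves by that interval while the quality stays the same.
Eb+: root Eb down a minor sixth → G, giving G+.
Gbmaj: root Gb down a minor sixth → Bb, giving Bbmaj.
Fm6: root F down a minor sixth → A, giving Am6.
F7: root F down a minor sixth → A, giving A7.

G+ Bbmaj Am6 A7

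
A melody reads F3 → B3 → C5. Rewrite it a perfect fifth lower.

F3 down a perfect fifth is Bb2.
B3 down a perfect fifth is E3.
C5 down a perfect fifth is F4.

Bb2 E3 F4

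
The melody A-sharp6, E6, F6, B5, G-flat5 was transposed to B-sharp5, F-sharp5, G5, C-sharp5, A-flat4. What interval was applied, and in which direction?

down a minor seventh

From A#6 to B#5 is 7 letter names — a seventh of some quality.
B#5 to A#6 is 10 semitones, which makes it a minor seventh; the second version is lower, so the direction is down.
Checking another pair — Gb5 → Ab4 — gives the same interval.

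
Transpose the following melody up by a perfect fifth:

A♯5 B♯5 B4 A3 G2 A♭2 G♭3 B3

A#5: a fifth up reaches E, and 7 semitones makes it E#6.
B#5 up a perfect fifth is F##6.
B4: a fifth up reaches F, and 7 semitones makes it F#5.
A3 up a perfect fifth is E4.
G2: a fifth up reaches D, and 7 semitones makes it D3.
Ab2: a fifth up reaches E, and 7 semitones makes it Eb3.
Gb3: a fifth up reaches D, and 7 semitones makes it Db4.
B3: a fifth up reaches F, and 7 semitones makes it F#4.

E#6 F##6 F#5 E4 D3 Eb3 Db4 F#4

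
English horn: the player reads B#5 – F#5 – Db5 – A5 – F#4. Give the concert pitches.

The English horn sounds a perfect fifth below written, so transpose each written note down a perfect fifth.
B#5 → E#5
F#5 → B4
Db5 → Gb4
A5 → D5
F#4 → B3

E#5 B4 Gb4 D5 B3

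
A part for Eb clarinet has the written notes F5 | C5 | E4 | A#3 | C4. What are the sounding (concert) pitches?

Ab5 Eb5 G4 C#4 Eb4

Written C4 on the Eb clarinet sounds as Eb4, a minor third higher; apply that shift to every note.
F5 → Ab5
C5 → Eb5
E4 → G4
A#3 → C#4
C4 → Eb4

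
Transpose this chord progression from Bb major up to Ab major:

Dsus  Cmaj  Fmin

Bb major up to Ab major is a minor seventh; each chord root moves by that interval while the quality stays the same.
Dsus: root D up a minor seventh → C, giving Csus.
Cmaj: root C up a minor seventh → Bb, giving Bbmaj.
Fmin: root F up a minor seventh → Eb, giving Ebmin.

Csus Bbmaj Ebmin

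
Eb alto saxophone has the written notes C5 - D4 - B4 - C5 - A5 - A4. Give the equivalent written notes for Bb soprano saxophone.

F4 G3 E4 F4 D5 D4

First find concert pitch: the Eb alto saxophone sounds a major sixth below written, so C5 D4 B4 C5 A5 A4 sounds Eb4 F3 D4 Eb4 C5 C4.
Then write for Bb soprano saxophone: it sounds a major second below written, so the part must be a major second above concert.
Eb4 → F4
F3 → G3
D4 → E4
Eb4 → F4
C5 → D5
C4 → D4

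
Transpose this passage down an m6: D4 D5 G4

F#3 F#4 B3

A minor sixth down from D4 gives F#3.
D5 down a minor sixth is F#4.
G4 down a minor sixth is B3.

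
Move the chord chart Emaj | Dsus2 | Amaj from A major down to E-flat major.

Bbmaj Absus2 Ebmaj

A major down to E-flat major is an augmented fourth; each chord root moves by that interval while the quality stays the same.
Emaj: root E down an augmented fourth → Bb, giving Bbmaj.
Dsus2: root D down an augmented fourth → Ab, giving Absus2.
Amaj: root A down an augmented fourth → Eb, giving Ebmaj.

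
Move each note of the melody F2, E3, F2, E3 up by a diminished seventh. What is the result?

A diminished seventh up from F2 gives Ebb3.
A diminished seventh up from E3 gives Db4.
F2: a seventh up reaches E, and 9 semitones makes it Ebb3.
E3 up a diminished seventh is Db4.

Ebb3 Db4 Ebb3 Db4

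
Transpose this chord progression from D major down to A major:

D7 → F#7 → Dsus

A7 C#7 Asus

D major down to A major is a perfect fourth; each chord root moves by that interval while the quality stays the same.
D7: root D down a perfect fourth → A, giving A7.
F#7: root F# down a perfect fourth → C#, giving C#7.
Dsus: root D down a perfect fourth → A, giving Asus.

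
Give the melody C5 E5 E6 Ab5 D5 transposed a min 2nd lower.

B4 D#5 D#6 G5 C#5

C5 down a minor second is B4.
E5: a second down reaches D, and 1 semitone makes it D#5.
E6 down a minor second is D#6.
Ab5: a second down reaches G, and 1 semitone makes it G5.
A minor second down from D5 gives C#5.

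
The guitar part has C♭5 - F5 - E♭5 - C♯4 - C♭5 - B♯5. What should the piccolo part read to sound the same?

First find concert pitch: the guitar sounds a perfect octave below written, so C♭5 F5 E♭5 C♯4 C♭5 B♯5 sounds Cb4 F4 Eb4 C#3 Cb4 B#4.
Then write for piccolo: it sounds a perfect octave above written, so the part must be a perfect octave below concert.
Cb4 → Cb3
F4 → F3
Eb4 → Eb3
C#3 → C#2
Cb4 → Cb3
B#4 → B#3

Cb3 F3 Eb3 C#2 Cb3 B#3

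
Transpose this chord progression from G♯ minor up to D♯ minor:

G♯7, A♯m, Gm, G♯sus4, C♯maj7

D#7 E#m Dm D#sus4 G#maj7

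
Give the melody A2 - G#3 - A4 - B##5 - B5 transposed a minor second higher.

Bb2 A3 Bb4 C##6 C6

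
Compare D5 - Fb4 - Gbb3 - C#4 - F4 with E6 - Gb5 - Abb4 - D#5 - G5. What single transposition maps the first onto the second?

Take the first pair: D5 → E6. D to E spans 9 letter names, so the interval is some kind of ninth.
D5 to E6 is 14 semitones, which makes it a major ninth; the second version is higher, so the direction is up.
Checking another pair — F4 → G5 — gives the same interval.

up a major ninth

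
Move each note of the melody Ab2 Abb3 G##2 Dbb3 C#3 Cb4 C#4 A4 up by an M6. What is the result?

F3 Fb4 E##3 Bbb3 A#3 Ab4 A#4 F#5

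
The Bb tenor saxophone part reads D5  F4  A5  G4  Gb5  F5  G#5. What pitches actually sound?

Written C4 on the Bb tenor saxophone sounds as Bb2, a major ninth lower; apply that shift to every note.
D5 gives C4
F4 gives Eb3
A5 gives G4
G4 gives F3
Gb5 gives Fb4
F5 gives Eb4
G#5 gives F#4

C4 Eb3 G4 F3 Fb4 Eb4 F#4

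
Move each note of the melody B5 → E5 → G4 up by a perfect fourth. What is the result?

B5 gives E6
E5 gives A5
G4 gives C5

E6 A5 C5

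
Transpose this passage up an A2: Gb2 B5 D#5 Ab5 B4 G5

A2 C##6 E##5 B5 C##5 A#5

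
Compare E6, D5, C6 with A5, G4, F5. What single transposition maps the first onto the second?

down a perfect fifth

Take the first pair: E6 → A5. E to A spans 5 letter names, so the interval is some kind of fifth.
A5 to E6 is 7 semitones, which makes it a perfect fifth; the second version is lower, so the direction is down.
Checking another pair — C6 → F5 — gives the same interval.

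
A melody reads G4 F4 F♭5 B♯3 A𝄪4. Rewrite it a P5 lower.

C4 Bb3 Bbb4 E#3 D##4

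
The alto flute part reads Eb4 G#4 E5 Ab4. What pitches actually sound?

Bb3 D#4 B4 Eb4

Written C4 on the alto flute sounds as G3, a perfect fourth lower; apply that shift to every note.
Eb4 gives Bb3
G#4 gives D#4
E5 gives B4
Ab4 gives Eb4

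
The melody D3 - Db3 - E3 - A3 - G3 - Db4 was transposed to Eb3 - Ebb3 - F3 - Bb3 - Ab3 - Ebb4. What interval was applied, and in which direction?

up a minor second

From D3 to Eb3 is 2 letter names — a second of some quality.
D3 to Eb3 is 1 semitone, which makes it a minor second; the second version is higher, so the direction is up.
Checking another pair — Db4 → Ebb4 — gives the same interval.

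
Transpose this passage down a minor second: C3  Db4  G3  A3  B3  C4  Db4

B2 C4 F#3 G#3 A#3 B3 C4

C3 down a minor second is B2.
Db4 down a minor second is C4.
G3: a second down reaches F, and 1 semitone makes it F#3.
A minor second down from A3 gives G#3.
A minor second down from B3 gives A#3.
C4 down a minor second is B3.
Db4: a second down reaches C, and 1 semitone makes it C4.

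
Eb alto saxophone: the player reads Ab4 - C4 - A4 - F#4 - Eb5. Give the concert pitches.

The Eb alto saxophone sounds a major sixth below written, so transpose each written note down a major sixth.
Ab4 becomes Cb4
C4 becomes Eb3
A4 becomes C4
F#4 becomes A3
Eb5 becomes Gb4

Cb4 Eb3 C4 A3 Gb4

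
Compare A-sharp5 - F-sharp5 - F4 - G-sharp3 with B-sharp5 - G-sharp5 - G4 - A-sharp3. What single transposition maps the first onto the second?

From A#5 to B#5 is 2 letter names — a second of some quality.
A#5 to B#5 is 2 semitones, which makes it a major second; the second version is higher, so the direction is up.
Checking another pair — G#3 → A#3 — gives the same interval.

up a major second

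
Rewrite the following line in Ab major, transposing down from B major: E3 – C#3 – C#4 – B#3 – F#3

B major to Ab major down is an augmented second, so every note moves down by that interval.
E3 gives Db3
C#3 gives Bb2
C#4 gives Bb3
B#3 gives A3
F#3 gives Eb3

Db3 Bb2 Bb3 A3 Eb3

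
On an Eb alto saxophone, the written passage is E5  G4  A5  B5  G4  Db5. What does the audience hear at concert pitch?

Written C4 on the Eb alto saxophone sounds as Eb3, a major sixth lower; apply that shift to every note.
E5 becomes G4
G4 becomes Bb3
A5 becomes C5
B5 becomes D5
G4 becomes Bb3
Db5 becomes Fb4

G4 Bb3 C5 D5 Bb3 Fb4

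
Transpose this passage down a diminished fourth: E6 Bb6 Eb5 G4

B#5 F#6 B4 D#4

E6 -> B#5
Bb6 -> F#6
Eb5 -> B4
G4 -> D#4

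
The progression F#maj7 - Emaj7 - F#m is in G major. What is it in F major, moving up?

Emaj7 Dmaj7 Em

G major up to F major is a minor seventh; each chord root moves by that interval while the quality stays the same.
F#maj7: root F# up a minor seventh → E, giving Emaj7.
Emaj7: root E up a minor seventh → D, giving Dmaj7.
F#m: root F# up a minor seventh → E, giving Em.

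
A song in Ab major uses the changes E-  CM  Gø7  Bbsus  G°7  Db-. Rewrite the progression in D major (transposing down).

A#- F#M C#ø7 Esus C#°7 G-

Ab major down to D major is a diminished fifth; each chord root moves by that interval while the quality stays the same.
E-: root E down a diminished fifth → A#, giving A#-.
CM: root C down a diminished fifth → F#, giving F#M.
Gø7: root G down a diminished fifth → C#, giving C#ø7.
Bbsus: root Bb down a diminished fifth → E, giving Esus.
G°7: root G down a diminished fifth → C#, giving C#°7.
Db-: root Db down a diminished fifth → G, giving G-.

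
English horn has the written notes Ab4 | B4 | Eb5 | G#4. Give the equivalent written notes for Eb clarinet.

Bb3 C#4 F4 A#3

First find concert pitch: the English horn sounds a perfect fifth below written, so Ab4 B4 Eb5 G#4 sounds Db4 E4 Ab4 C#4.
Then write for Eb clarinet: it sounds a minor third above written, so the part must be a minor third below concert.
Db4 → Bb3
E4 → C#4
Ab4 → F4
C#4 → A#3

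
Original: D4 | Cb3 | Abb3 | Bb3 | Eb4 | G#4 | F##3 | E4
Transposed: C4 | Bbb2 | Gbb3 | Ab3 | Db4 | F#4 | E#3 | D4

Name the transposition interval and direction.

down a major second

From D4 to C4 is 2 letter names — a second of some quality.
C4 to D4 is 2 semitones, which makes it a major second; the second version is lower, so the direction is down.
Checking another pair — E4 → D4 — gives the same interval.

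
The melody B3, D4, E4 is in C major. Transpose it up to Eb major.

From C up to Eb is a minor third; apply that to each pitch.
B3 → D4
D4 → F4
E4 → G4

D4 F4 G4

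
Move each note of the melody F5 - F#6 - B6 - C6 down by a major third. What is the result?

Db5 D6 G6 Ab5

F5 down a major third is Db5.
F#6 down a major third is D6.
B6 down a major third is G6.
C6 down a major third is Ab5.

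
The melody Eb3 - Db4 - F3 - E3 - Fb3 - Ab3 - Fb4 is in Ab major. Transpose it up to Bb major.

Ab major to Bb major up is a major second, so every note moves up by that interval.
Eb3 to F3
Db4 to Eb4
F3 to G3
E3 to F#3
Fb3 to Gb3
Ab3 to Bb3
Fb4 to Gb4

F3 Eb4 G3 F#3 Gb3 Bb3 Gb4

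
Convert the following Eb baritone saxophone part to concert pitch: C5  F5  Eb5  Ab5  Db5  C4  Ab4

Eb3 Ab3 Gb3 Cb4 Fb3 Eb2 Cb3

The Eb baritone saxophone sounds a major thirteenth below written, so transpose each written note down a major thirteenth.
C5 becomes Eb3
F5 becomes Ab3
Eb5 becomes Gb3
Ab5 becomes Cb4
Db5 becomes Fb3
C4 becomes Eb2
Ab4 becomes Cb3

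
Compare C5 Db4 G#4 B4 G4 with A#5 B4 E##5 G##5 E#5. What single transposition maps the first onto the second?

up an augmented sixth

Take the first pair: C5 → A#5. C to A spans 6 letter names, so the interval is some kind of sixth.
C5 to A#5 is 10 semitones, which makes it an augmented sixth; the second version is higher, so the direction is up.
Checking another pair — G4 → E#5 — gives the same interval.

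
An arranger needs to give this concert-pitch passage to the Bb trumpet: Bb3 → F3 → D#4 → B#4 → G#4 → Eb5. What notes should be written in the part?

C4 G3 E#4 C##5 A#4 F5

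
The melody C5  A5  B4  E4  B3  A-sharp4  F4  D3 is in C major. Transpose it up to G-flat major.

Gb5 Eb6 F5 Bb4 F4 E5 Cb5 Ab3

From C up to G-flat is a diminished fifth; apply that to each pitch.
C5 -> Gb5
A5 -> Eb6
B4 -> F5
E4 -> Bb4
B3 -> F4
A#4 -> E5
F4 -> Cb5
D3 -> Ab3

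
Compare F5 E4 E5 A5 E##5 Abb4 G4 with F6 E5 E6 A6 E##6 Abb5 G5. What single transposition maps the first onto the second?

From F5 to F6 is 8 letter names — an octave of some quality.
F5 to F6 is 12 semitones, which makes it a perfect octave; the second version is higher, so the direction is up.
Checking another pair — G4 → G5 — gives the same interval.

up a perfect octave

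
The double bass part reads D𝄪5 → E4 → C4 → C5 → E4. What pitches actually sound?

The double bass sounds a perfect octave below written, so transpose each written note down a perfect octave.
D##5 to D##4
E4 to E3
C4 to C3
C5 to C4
E4 to E3

D##4 E3 C3 C4 E3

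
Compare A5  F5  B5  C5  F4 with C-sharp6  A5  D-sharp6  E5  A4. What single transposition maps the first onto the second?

up a major third

Take the first pair: A5 → C#6. A to C spans 3 letter names, so the interval is some kind of third.
A5 to C#6 is 4 semitones, which makes it a major third; the second version is higher, so the direction is up.
Checking another pair — F4 → A4 — gives the same interval.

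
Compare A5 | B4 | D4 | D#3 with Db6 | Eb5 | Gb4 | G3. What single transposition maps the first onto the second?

Take the first pair: A5 → Db6. A to D spans 4 letter names, so the interval is some kind of fourth.
A5 to Db6 is 4 semitones, which makes it a diminished fourth; the second version is higher, so the direction is up.
Checking another pair — D#3 → G3 — gives the same interval.

up a diminished fourth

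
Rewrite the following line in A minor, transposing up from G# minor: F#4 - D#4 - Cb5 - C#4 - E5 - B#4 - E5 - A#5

G4 E4 Dbb5 D4 F5 C#5 F5 B5

G# minor to A minor up is a minor second, so every note moves up by that interval.
F#4 -> G4
D#4 -> E4
Cb5 -> Dbb5
C#4 -> D4
E5 -> F5
B#4 -> C#5
E5 -> F5
A#5 -> B5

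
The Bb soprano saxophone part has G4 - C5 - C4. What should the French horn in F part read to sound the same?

First find concert pitch: the Bb soprano saxophone sounds a major second below written, so G4 C5 C4 sounds F4 Bb4 Bb3.
Then write for French horn in F: it sounds a perfect fifth below written, so the part must be a perfect fifth above concert.
F4 → C5
Bb4 → F5
Bb3 → F4

C5 F5 F4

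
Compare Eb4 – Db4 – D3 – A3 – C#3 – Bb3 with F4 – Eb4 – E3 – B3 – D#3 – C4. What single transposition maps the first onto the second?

up a major second

Take the first pair: Eb4 → F4. E to F spans 2 letter names, so the interval is some kind of second.
Eb4 to F4 is 2 semitones, which makes it a major second; the second version is higher, so the direction is up.
Checking another pair — Bb3 → C4 — gives the same interval.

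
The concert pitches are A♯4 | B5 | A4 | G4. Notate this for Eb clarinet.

Written C4 sounds as Eb4 on the Eb clarinet, so concert pitches are written a minor third down.
A#4 becomes F##4
B5 becomes G#5
A4 becomes F#4
G4 becomes E4

F##4 G#5 F#4 E4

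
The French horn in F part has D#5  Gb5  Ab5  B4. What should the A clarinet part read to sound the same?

B4 Ebb5 Fb5 G4

First find concert pitch: the French horn in F sounds a perfect fifth below written, so D#5 Gb5 Ab5 B4 sounds G#4 Cb5 Db5 E4.
Then write for A clarinet: it sounds a minor third below written, so the part must be a minor third above concert.
G#4 → B4
Cb5 → Ebb5
Db5 → Fb5
E4 → G4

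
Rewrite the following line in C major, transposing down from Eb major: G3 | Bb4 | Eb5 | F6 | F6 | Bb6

E3 G4 C5 D6 D6 G6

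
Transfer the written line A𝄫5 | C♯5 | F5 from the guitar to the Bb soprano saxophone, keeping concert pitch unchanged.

Bbb4 D#4 G4

First find concert pitch: the guitar sounds a perfect octave below written, so A𝄫5 C♯5 F5 sounds Abb4 C#4 F4.
Then write for Bb soprano saxophone: it sounds a major second below written, so the part must be a major second above concert.
Abb4 → Bbb4
C#4 → D#4
F4 → G4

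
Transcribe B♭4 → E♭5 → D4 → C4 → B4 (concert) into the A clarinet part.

The A clarinet sounds a minor third below written, so the written part must be a minor third above concert — transpose each note up.
Bb4 -> Db5
Eb5 -> Gb5
D4 -> F4
C4 -> Eb4
B4 -> D5

Db5 Gb5 F4 Eb4 D5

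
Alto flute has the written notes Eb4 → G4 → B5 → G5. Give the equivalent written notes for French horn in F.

First find concert pitch: the alto flute sounds a perfect fourth below written, so Eb4 G4 B5 G5 sounds Bb3 D4 F#5 D5.
Then write for French horn in F: it sounds a perfect fifth below written, so the part must be a perfect fifth above concert.
Bb3 → F4
D4 → A4
F#5 → C#6
D5 → A5

F4 A4 C#6 A5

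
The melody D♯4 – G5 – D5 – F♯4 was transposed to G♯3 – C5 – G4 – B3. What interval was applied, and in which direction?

down a perfect fifth

From D#4 to G#3 is 5 letter names — a fifth of some quality.
G#3 to D#4 is 7 semitones, which makes it a perfect fifth; the second version is lower, so the direction is down.
Checking another pair — F#4 → B3 — gives the same interval.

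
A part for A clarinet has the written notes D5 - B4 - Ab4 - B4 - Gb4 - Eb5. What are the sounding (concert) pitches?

B4 G#4 F4 G#4 Eb4 C5

The A clarinet sounds a minor third below written, so transpose each written note down a minor third.
D5 becomes B4
B4 becomes G#4
Ab4 becomes F4
B4 becomes G#4
Gb4 becomes Eb4
Eb5 becomes C5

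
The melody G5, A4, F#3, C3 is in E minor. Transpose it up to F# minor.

A5 B4 G#3 D3

From E up to F# is a major second; apply that to each pitch.
G5 -> A5
A4 -> B4
F#3 -> G#3
C3 -> D3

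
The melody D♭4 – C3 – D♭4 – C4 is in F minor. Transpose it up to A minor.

F4 E3 F4 E4

F minor to A minor up is a major third, so every note moves up by that interval.
Db4 → F4
C3 → E3
Db4 → F4
C4 → E4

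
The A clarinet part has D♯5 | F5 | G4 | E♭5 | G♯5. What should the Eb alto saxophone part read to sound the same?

First find concert pitch: the A clarinet sounds a minor third below written, so D♯5 F5 G4 E♭5 G♯5 sounds B#4 D5 E4 C5 E#5.
Then write for Eb alto saxophone: it sounds a major sixth below written, so the part must be a major sixth above concert.
B#4 → G##5
D5 → B5
E4 → C#5
C5 → A5
E#5 → C##6

G##5 B5 C#5 A5 C##6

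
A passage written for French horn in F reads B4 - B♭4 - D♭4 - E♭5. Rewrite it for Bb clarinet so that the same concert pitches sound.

First find concert pitch: the French horn in F sounds a perfect fifth below written, so B4 B♭4 D♭4 E♭5 sounds E4 Eb4 Gb3 Ab4.
Then write for Bb clarinet: it sounds a major second below written, so the part must be a major second above concert.
E4 → F#4
Eb4 → F4
Gb3 → Ab3
Ab4 → Bb4

F#4 F4 Ab3 Bb4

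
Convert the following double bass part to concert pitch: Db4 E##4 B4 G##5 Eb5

Db3 E##3 B3 G##4 Eb4

The double bass sounds a perfect octave below written, so transpose each written note down a perfect octave.
Db4 gives Db3
E##4 gives E##3
B4 gives B3
G##5 gives G##4
Eb5 gives Eb4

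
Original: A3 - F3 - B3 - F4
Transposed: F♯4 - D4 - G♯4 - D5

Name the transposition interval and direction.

Take the first pair: A3 → F#4. A to F spans 6 letter names, so the interval is some kind of sixth.
A3 to F#4 is 9 semitones, which makes it a major sixth; the second version is higher, so the direction is up.
Checking another pair — F4 → D5 — gives the same interval.

up a major sixth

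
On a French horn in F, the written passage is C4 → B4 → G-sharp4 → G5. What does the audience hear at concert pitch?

Written C4 on the French horn in F sounds as F3, a perfect fifth lower; apply that shift to every note.
C4 to F3
B4 to E4
G#4 to C#4
G5 to C5

F3 E4 C#4 C5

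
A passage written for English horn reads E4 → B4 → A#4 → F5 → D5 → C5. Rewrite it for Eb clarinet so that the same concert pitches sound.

F#3 C#4 B#3 G4 E4 D4

First find concert pitch: the English horn sounds a perfect fifth below written, so E4 B4 A#4 F5 D5 C5 sounds A3 E4 D#4 Bb4 G4 F4.
Then write for Eb clarinet: it sounds a minor third above written, so the part must be a minor third below concert.
A3 → F#3
E4 → C#4
D#4 → B#3
Bb4 → G4
G4 → E4
F4 → D4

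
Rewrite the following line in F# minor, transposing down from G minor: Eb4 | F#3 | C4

G minor to F# minor down is a minor second, so every note moves down by that interval.
Eb4 gives D4
F#3 gives E#3
C4 gives B3

D4 E#3 B3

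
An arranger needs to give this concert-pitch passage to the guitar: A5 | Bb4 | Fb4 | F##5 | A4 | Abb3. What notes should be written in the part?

A6 Bb5 Fb5 F##6 A5 Abb4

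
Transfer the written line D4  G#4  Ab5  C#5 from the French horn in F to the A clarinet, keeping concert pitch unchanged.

Bb3 E4 Fb5 A4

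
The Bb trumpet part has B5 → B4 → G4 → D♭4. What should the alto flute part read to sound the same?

First find concert pitch: the Bb trumpet sounds a major second below written, so B5 B4 G4 D♭4 sounds A5 A4 F4 Cb4.
Then write for alto flute: it sounds a perfect fourth below written, so the part must be a perfect fourth above concert.
A5 → D6
A4 → D5
F4 → Bb4
Cb4 → Fb4

D6 D5 Bb4 Fb4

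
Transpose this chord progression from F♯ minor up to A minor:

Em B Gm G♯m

Gm D Bbm Bm

F♯ minor up to A minor is a minor third; each chord root moves by that interval while the quality stays the same.
Em: root E up a minor third → G, giving Gm.
B: root B up a minor third → D, giving D.
Gm: root G up a minor third → Bb, giving Bbm.
G♯m: root G♯ up a minor third → B, giving Bm.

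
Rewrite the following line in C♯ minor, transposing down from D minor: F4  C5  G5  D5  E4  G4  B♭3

From D down to C♯ is a minor second; apply that to each pitch.
F4 becomes E4
C5 becomes B4
G5 becomes F#5
D5 becomes C#5
E4 becomes D#4
G4 becomes F#4
Bb3 becomes A3

E4 B4 F#5 C#5 D#4 F#4 A3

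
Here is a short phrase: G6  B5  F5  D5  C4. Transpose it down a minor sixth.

B5 D#5 A4 F#4 E3

G6 down a minor sixth is B5.
B5: a sixth down reaches D, and 8 semitones makes it D#5.
F5: a sixth down reaches A, and 8 semitones makes it A4.
D5: a sixth down reaches F, and 8 semitones makes it F#4.
C4: a sixth down reaches E, and 8 semitones makes it E3.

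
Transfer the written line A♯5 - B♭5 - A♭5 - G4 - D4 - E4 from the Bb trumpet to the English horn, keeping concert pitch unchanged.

D#6 Eb6 Db6 C5 G4 A4

First find concert pitch: the Bb trumpet sounds a major second below written, so A♯5 B♭5 A♭5 G4 D4 E4 sounds G#5 Ab5 Gb5 F4 C4 D4.
Then write for English horn: it sounds a perfect fifth below written, so the part must be a perfect fifth above concert.
G#5 → D#6
Ab5 → Eb6
Gb5 → Db6
F4 → C5
C4 → G4
D4 → A4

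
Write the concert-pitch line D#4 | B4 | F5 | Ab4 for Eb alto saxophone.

B#4 G#5 D6 F5

Written C4 sounds as Eb3 on the Eb alto saxophone, so concert pitches are written a major sixth up.
D#4 gives B#4
B4 gives G#5
F5 gives D6
Ab4 gives F5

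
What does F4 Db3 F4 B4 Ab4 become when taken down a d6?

F4 gives A#3
Db3 gives F#2
F4 gives A#3
B4 gives D##4
Ab4 gives C#4

A#3 F#2 A#3 D##4 C#4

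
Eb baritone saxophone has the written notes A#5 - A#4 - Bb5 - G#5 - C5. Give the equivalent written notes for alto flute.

First find concert pitch: the Eb baritone saxophone sounds a major thirteenth below written, so A#5 A#4 Bb5 G#5 C5 sounds C#4 C#3 Db4 B3 Eb3.
Then write for alto flute: it sounds a perfect fourth below written, so the part must be a perfect fourth above concert.
C#4 → F#4
C#3 → F#3
Db4 → Gb4
B3 → E4
Eb3 → Ab3

F#4 F#3 Gb4 E4 Ab3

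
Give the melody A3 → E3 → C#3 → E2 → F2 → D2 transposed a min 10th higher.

C5 G4 E4 G3 Ab3 F3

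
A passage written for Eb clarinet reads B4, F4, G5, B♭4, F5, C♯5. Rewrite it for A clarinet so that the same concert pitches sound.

First find concert pitch: the Eb clarinet sounds a minor third above written, so B4 F4 G5 B♭4 F5 C♯5 sounds D5 Ab4 Bb5 Db5 Ab5 E5.
Then write for A clarinet: it sounds a minor third below written, so the part must be a minor third above concert.
D5 → F5
Ab4 → Cb5
Bb5 → Db6
Db5 → Fb5
Ab5 → Cb6
E5 → G5

F5 Cb5 Db6 Fb5 Cb6 G5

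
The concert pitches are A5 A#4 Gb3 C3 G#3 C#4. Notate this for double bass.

A6 A#5 Gb4 C4 G#4 C#5

The double bass sounds a perfect octave below written, so the written part must be a perfect octave above concert — transpose each note up.
A5 to A6
A#4 to A#5
Gb3 to Gb4
C3 to C4
G#3 to G#4
C#4 to C#5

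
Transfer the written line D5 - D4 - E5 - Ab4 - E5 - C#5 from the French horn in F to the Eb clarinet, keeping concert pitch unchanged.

First find concert pitch: the French horn in F sounds a perfect fifth below written, so D5 D4 E5 Ab4 E5 C#5 sounds G4 G3 A4 Db4 A4 F#4.
Then write for Eb clarinet: it sounds a minor third above written, so the part must be a minor third below concert.
G4 → E4
G3 → E3
A4 → F#4
Db4 → Bb3
A4 → F#4
F#4 → D#4

E4 E3 F#4 Bb3 F#4 D#4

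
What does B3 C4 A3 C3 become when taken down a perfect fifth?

B3 -> E3
C4 -> F3
A3 -> D3
C3 -> F2

E3 F3 D3 F2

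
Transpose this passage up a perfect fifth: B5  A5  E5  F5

F#6 E6 B5 C6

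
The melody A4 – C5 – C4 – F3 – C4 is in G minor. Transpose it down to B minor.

C#4 E4 E3 A2 E3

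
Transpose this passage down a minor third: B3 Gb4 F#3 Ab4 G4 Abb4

B3 gives G#3
Gb4 gives Eb4
F#3 gives D#3
Ab4 gives F4
G4 gives E4
Abb4 gives Fb4

G#3 Eb4 D#3 F4 E4 Fb4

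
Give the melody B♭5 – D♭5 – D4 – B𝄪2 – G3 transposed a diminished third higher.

Dbb6 Fbb5 Fb4 D#3 Bbb3

A diminished third up from Bb5 gives Dbb6.
Db5: a third up reaches F, and 2 semitones makes it Fbb5.
D4: a third up reaches F, and 2 semitones makes it Fb4.
A diminished third up from B##2 gives D#3.
A diminished third up from G3 gives Bbb3.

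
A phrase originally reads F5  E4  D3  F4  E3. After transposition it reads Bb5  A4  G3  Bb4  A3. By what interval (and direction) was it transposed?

up a perfect fourth

Take the first pair: F5 → Bb5. F to B spans 4 letter names, so the interval is some kind of fourth.
F5 to Bb5 is 5 semitones, which makes it a perfect fourth; the second version is higher, so the direction is up.
Checking another pair — E3 → A3 — gives the same interval.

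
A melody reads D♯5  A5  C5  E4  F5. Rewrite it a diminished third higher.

D#5 → F5
A5 → Cb6
C5 → Ebb5
E4 → Gb4
F5 → Abb5

F5 Cb6 Ebb5 Gb4 Abb5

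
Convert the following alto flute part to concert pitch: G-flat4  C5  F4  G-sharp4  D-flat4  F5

Db4 G4 C4 D#4 Ab3 C5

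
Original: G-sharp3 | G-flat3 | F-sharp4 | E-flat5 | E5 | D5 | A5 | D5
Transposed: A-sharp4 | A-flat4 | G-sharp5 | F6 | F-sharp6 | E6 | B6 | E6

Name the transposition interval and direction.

From G#3 to A#4 is 9 letter names — a ninth of some quality.
G#3 to A#4 is 14 semitones, which makes it a major ninth; the second version is higher, so the direction is up.
Checking another pair — D5 → E6 — gives the same interval.

up a major ninth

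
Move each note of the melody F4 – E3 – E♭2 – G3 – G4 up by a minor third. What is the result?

A minor third up from F4 gives Ab4.
E3: a third up reaches G, and 3 semitones makes it G3.
Eb2 up a minor third is Gb2.
A minor third up from G3 gives Bb3.
G4: a third up reaches B, and 3 semitones makes it Bb4.

Ab4 G3 Gb2 Bb3 Bb4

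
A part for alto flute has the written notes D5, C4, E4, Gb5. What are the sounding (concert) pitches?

The alto flute sounds a perfect fourth below written, so transpose each written note down a perfect fourth.
D5 to A4
C4 to G3
E4 to B3
Gb5 to Db5

A4 G3 B3 Db5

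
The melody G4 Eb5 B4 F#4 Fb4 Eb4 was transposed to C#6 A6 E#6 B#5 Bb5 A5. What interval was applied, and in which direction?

up an augmented eleventh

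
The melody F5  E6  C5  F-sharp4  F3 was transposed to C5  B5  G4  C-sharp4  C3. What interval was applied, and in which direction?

down a perfect fourth

Take the first pair: F5 → C5. F to C spans 4 letter names, so the interval is some kind of fourth.
C5 to F5 is 5 semitones, which makes it a perfect fourth; the second version is lower, so the direction is down.
Checking another pair — F3 → C3 — gives the same interval.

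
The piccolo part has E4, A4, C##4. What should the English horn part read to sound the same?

B5 E6 G##5

First find concert pitch: the piccolo sounds a perfect octave above written, so E4 A4 C##4 sounds E5 A5 C##5.
Then write for English horn: it sounds a perfect fifth below written, so the part must be a perfect fifth above concert.
E5 → B5
A5 → E6
C##5 → G##5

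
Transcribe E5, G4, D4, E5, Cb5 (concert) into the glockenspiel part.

Written C4 sounds as C6 on the glockenspiel, so concert pitches are written a perfect fifteenth down.
E5 -> E3
G4 -> G2
D4 -> D2
E5 -> E3
Cb5 -> Cb3

E3 G2 D2 E3 Cb3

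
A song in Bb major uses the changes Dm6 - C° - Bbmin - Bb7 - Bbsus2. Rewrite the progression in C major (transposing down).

Em6 D° Cmin C7 Csus2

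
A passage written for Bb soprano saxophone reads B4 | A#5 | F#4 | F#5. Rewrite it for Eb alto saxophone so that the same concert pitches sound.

F#5 E#6 C#5 C#6

First find concert pitch: the Bb soprano saxophone sounds a major second below written, so B4 A#5 F#4 F#5 sounds A4 G#5 E4 E5.
Then write for Eb alto saxophone: it sounds a major sixth below written, so the part must be a major sixth above concert.
A4 → F#5
G#5 → E#6
E4 → C#5
E5 → C#6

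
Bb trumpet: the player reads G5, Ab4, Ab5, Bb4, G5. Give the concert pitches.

The Bb trumpet sounds a major second below written, so transpose each written note down a major second.
G5 gives F5
Ab4 gives Gb4
Ab5 gives Gb5
Bb4 gives Ab4
G5 gives F5

F5 Gb4 Gb5 Ab4 F5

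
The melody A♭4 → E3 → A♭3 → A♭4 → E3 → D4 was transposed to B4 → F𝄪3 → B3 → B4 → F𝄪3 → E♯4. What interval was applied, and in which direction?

Take the first pair: Ab4 → B4. A to B spans 2 letter names, so the interval is some kind of second.
Ab4 to B4 is 3 semitones, which makes it an augmented second; the second version is higher, so the direction is up.
Checking another pair — D4 → E#4 — gives the same interval.

up an augmented second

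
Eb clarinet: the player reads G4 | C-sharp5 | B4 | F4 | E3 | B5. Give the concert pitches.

The Eb clarinet sounds a minor third above written, so transpose each written note up a minor third.
G4 to Bb4
C#5 to E5
B4 to D5
F4 to Ab4
E3 to G3
B5 to D6

Bb4 E5 D5 Ab4 G3 D6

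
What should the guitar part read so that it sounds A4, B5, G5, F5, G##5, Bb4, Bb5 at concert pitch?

Written C4 sounds as C3 on the guitar, so concert pitches are written a perfect octave up.
A4 gives A5
B5 gives B6
G5 gives G6
F5 gives F6
G##5 gives G##6
Bb4 gives Bb5
Bb5 gives Bb6

A5 B6 G6 F6 G##6 Bb5 Bb6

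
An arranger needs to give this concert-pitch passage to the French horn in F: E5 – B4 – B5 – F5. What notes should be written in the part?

Written C4 sounds as F3 on the French horn in F, so concert pitches are written a perfect fifth up.
E5 gives B5
B4 gives F#5
B5 gives F#6
F5 gives C6

B5 F#5 F#6 C6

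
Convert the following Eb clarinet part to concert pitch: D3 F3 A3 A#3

Written C4 on the Eb clarinet sounds as Eb4, a minor third higher; apply that shift to every note.
D3 gives F3
F3 gives Ab3
A3 gives C4
A#3 gives C#4

F3 Ab3 C4 C#4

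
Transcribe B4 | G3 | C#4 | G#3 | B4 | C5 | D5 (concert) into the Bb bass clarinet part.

C#6 A4 D#5 A#4 C#6 D6 E6

Written C4 sounds as Bb2 on the Bb bass clarinet, so concert pitches are written a major ninth up.
B4 → C#6
G3 → A4
C#4 → D#5
G#3 → A#4
B4 → C#6
C5 → D6
D5 → E6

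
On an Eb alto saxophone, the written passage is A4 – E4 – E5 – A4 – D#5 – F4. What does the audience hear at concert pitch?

C4 G3 G4 C4 F#4 Ab3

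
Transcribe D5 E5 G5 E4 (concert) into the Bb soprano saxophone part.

E5 F#5 A5 F#4

The Bb soprano saxophone sounds a major second below written, so the written part must be a major second above concert — transpose each note up.
D5 to E5
E5 to F#5
G5 to A5
E4 to F#4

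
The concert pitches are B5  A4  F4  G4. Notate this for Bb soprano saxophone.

C#6 B4 G4 A4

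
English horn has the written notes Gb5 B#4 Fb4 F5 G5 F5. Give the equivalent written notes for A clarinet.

First find concert pitch: the English horn sounds a perfect fifth below written, so Gb5 B#4 Fb4 F5 G5 F5 sounds Cb5 E#4 Bbb3 Bb4 C5 Bb4.
Then write for A clarinet: it sounds a minor third below written, so the part must be a minor third above concert.
Cb5 → Ebb5
E#4 → G#4
Bbb3 → Dbb4
Bb4 → Db5
C5 → Eb5
Bb4 → Db5

Ebb5 G#4 Dbb4 Db5 Eb5 Db5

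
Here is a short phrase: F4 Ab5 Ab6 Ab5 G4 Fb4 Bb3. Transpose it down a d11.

C#3 E4 E5 E4 D#3 C3 F#2

F4 gives C#3
Ab5 gives E4
Ab6 gives E5
Ab5 gives E4
G4 gives D#3
Fb4 gives C3
Bb3 gives F#2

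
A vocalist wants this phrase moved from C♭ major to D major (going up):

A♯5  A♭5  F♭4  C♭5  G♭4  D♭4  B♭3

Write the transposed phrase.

From C♭ up to D is an augmented second; apply that to each pitch.
A#5 to B##5
Ab5 to B5
Fb4 to G4
Cb5 to D5
Gb4 to A4
Db4 to E4
Bb3 to C#4

B##5 B5 G4 D5 A4 E4 C#4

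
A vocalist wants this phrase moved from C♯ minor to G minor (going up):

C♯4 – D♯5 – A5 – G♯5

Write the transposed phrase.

G4 A5 Eb6 D6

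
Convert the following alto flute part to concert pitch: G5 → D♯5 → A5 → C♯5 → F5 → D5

D5 A#4 E5 G#4 C5 A4

Written C4 on the alto flute sounds as G3, a perfect fourth lower; apply that shift to every note.
G5 becomes D5
D#5 becomes A#4
A5 becomes E5
C#5 becomes G#4
F5 becomes C5
D5 becomes A4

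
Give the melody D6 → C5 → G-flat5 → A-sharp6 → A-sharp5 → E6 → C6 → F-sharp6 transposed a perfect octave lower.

D6 gives D5
C5 gives C4
Gb5 gives Gb4
A#6 gives A#5
A#5 gives A#4
E6 gives E5
C6 gives C5
F#6 gives F#5

D5 C4 Gb4 A#5 A#4 E5 C5 F#5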